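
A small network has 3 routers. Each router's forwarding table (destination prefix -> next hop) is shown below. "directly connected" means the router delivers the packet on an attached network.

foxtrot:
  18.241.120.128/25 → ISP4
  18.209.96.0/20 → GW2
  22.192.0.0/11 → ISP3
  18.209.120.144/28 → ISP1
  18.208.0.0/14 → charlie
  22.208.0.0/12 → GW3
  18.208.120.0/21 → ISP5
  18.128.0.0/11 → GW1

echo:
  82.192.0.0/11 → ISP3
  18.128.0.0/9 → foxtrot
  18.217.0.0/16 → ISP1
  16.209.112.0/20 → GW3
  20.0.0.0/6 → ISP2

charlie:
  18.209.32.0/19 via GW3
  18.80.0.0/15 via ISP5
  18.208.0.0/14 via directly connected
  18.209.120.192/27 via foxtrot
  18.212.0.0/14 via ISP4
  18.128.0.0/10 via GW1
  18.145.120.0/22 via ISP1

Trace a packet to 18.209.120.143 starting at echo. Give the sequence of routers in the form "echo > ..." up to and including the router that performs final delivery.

At echo: longest match for 18.209.120.143 is 18.128.0.0/9 -> foxtrot
At foxtrot: longest match for 18.209.120.143 is 18.208.0.0/14 -> charlie
At charlie: longest match for 18.209.120.143 is 18.208.0.0/14 -> directly connected

echo > foxtrot > charlie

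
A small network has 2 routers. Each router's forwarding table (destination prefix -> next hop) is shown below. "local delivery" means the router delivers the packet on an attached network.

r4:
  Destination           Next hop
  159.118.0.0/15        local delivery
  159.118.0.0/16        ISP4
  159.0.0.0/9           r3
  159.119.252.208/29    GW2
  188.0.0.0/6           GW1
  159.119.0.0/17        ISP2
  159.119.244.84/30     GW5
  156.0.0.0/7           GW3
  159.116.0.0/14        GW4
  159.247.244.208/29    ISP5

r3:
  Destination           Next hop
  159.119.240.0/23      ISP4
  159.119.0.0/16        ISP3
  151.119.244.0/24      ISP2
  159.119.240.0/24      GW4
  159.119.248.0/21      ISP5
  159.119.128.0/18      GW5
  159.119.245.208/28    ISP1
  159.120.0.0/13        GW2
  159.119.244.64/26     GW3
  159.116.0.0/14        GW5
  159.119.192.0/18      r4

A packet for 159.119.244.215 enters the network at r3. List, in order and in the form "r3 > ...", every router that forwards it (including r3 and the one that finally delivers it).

r3 > r4

At r3: longest match for 159.119.244.215 is 159.119.192.0/18 -> r4
At r4: longest match for 159.119.244.215 is 159.118.0.0/15 -> local delivery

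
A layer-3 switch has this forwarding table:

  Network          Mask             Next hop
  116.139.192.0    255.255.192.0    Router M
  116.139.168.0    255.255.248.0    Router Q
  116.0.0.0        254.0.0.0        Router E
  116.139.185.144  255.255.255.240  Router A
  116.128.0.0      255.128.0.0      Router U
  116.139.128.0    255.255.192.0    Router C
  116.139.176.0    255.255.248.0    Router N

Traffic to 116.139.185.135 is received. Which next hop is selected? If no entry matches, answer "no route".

Router C

Routes whose prefix contains 116.139.185.135:
  116.0.0.0/7 (116.0.0.0 - 117.255.255.255) -> Router E
  116.128.0.0/9 (116.128.0.0 - 116.255.255.255) -> Router U
  116.139.128.0/18 (116.139.128.0 - 116.139.191.255) -> Router C
More-specific entries that do NOT match:
  116.139.185.144/28 (116.139.185.144 - 116.139.185.159) does not contain 116.139.185.135
  116.139.168.0/21 (116.139.168.0 - 116.139.175.255) does not contain 116.139.185.135
  116.139.176.0/21 (116.139.176.0 - 116.139.183.255) does not contain 116.139.185.135
Longest matching prefix is /18 -> next hop Router C.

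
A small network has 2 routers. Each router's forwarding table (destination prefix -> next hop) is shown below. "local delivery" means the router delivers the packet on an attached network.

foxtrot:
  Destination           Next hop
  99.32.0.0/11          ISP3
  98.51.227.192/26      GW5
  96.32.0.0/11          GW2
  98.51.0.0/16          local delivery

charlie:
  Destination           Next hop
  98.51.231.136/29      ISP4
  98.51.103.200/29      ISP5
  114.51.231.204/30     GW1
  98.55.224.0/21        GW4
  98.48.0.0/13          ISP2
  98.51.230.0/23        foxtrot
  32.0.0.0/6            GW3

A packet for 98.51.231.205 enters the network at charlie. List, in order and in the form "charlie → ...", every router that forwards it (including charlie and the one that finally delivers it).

At charlie: longest match for 98.51.231.205 is 98.51.230.0/23 -> foxtrot
At foxtrot: longest match for 98.51.231.205 is 98.51.0.0/16 -> local delivery

charlie → foxtrot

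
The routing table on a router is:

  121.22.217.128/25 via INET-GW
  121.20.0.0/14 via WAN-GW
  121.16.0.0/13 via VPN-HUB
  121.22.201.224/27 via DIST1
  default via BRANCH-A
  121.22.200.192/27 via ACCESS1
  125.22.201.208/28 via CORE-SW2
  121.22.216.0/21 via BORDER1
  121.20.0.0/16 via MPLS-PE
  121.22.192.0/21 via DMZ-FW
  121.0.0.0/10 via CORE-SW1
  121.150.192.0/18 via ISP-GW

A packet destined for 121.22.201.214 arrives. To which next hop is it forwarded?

WAN-GW

Routes whose prefix contains 121.22.201.214:
  0.0.0.0/0 (default, matches everything) -> BRANCH-A
  121.0.0.0/10 (121.0.0.0 - 121.63.255.255) -> CORE-SW1
  121.16.0.0/13 (121.16.0.0 - 121.23.255.255) -> VPN-HUB
  121.20.0.0/14 (121.20.0.0 - 121.23.255.255) -> WAN-GW
More-specific entries that do NOT match:
  125.22.201.208/28 (125.22.201.208 - 125.22.201.223) does not contain 121.22.201.214
  121.22.201.224/27 (121.22.201.224 - 121.22.201.255) does not contain 121.22.201.214
  121.22.200.192/27 (121.22.200.192 - 121.22.200.223) does not contain 121.22.201.214
  121.22.217.128/25 (121.22.217.128 - 121.22.217.255) does not contain 121.22.201.214
  121.22.216.0/21 (121.22.216.0 - 121.22.223.255) does not contain 121.22.201.214
  121.22.192.0/21 (121.22.192.0 - 121.22.199.255) does not contain 121.22.201.214
  121.150.192.0/18 (121.150.192.0 - 121.150.255.255) does not contain 121.22.201.214
  121.20.0.0/16 (121.20.0.0 - 121.20.255.255) does not contain 121.22.201.214
Longest matching prefix is /14 -> next hop WAN-GW.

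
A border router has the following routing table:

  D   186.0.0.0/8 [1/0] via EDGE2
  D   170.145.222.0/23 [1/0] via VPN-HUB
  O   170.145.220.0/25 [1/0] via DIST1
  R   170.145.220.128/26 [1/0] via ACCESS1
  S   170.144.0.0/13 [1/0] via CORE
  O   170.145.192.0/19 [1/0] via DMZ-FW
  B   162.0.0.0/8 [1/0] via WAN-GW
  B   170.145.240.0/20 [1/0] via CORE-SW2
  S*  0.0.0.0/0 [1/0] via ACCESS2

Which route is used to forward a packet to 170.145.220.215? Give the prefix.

170.145.192.0/19

Entries matching 170.145.220.215:
  0.0.0.0/0 (default, matches everything)
  170.144.0.0/13 (170.144.0.0 - 170.151.255.255)
  170.145.192.0/19 (170.145.192.0 - 170.145.223.255)
Most specific is 170.145.192.0/19.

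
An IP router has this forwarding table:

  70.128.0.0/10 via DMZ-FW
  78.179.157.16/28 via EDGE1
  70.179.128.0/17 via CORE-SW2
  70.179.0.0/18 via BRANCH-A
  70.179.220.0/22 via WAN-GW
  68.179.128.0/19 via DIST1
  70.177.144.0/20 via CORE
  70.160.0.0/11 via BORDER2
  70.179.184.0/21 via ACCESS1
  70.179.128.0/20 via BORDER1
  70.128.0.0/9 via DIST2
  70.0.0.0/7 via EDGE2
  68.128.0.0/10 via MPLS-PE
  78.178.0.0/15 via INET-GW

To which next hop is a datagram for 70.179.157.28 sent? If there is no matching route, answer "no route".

Routes whose prefix contains 70.179.157.28:
  70.0.0.0/7 (70.0.0.0 - 71.255.255.255) -> EDGE2
  70.128.0.0/9 (70.128.0.0 - 70.255.255.255) -> DIST2
  70.128.0.0/10 (70.128.0.0 - 70.191.255.255) -> DMZ-FW
  70.160.0.0/11 (70.160.0.0 - 70.191.255.255) -> BORDER2
  70.179.128.0/17 (70.179.128.0 - 70.179.255.255) -> CORE-SW2
More-specific entries that do NOT match:
  78.179.157.16/28 (78.179.157.16 - 78.179.157.31) does not contain 70.179.157.28
  70.179.220.0/22 (70.179.220.0 - 70.179.223.255) does not contain 70.179.157.28
  70.179.184.0/21 (70.179.184.0 - 70.179.191.255) does not contain 70.179.157.28
  70.177.144.0/20 (70.177.144.0 - 70.177.159.255) does not contain 70.179.157.28
  70.179.128.0/20 (70.179.128.0 - 70.179.143.255) does not contain 70.179.157.28
  68.179.128.0/19 (68.179.128.0 - 68.179.159.255) does not contain 70.179.157.28
  70.179.0.0/18 (70.179.0.0 - 70.179.63.255) does not contain 70.179.157.28
Longest matching prefix is /17 -> next hop CORE-SW2.

CORE-SW2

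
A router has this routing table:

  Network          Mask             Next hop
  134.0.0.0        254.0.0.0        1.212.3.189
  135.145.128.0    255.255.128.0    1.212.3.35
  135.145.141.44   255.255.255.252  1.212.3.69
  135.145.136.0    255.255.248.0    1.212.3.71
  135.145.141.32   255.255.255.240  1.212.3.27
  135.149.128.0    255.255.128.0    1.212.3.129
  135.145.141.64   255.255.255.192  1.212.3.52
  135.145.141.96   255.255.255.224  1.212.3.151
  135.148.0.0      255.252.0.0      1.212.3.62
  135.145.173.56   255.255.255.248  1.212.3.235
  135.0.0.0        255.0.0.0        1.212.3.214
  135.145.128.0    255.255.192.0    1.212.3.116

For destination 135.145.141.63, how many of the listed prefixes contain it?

Prefixes containing 135.145.141.63:
  134.0.0.0/7 (134.0.0.0 - 135.255.255.255)
  135.0.0.0/8 (135.0.0.0 - 135.255.255.255)
  135.145.128.0/17 (135.145.128.0 - 135.145.255.255)
  135.145.128.0/18 (135.145.128.0 - 135.145.191.255)
  135.145.136.0/21 (135.145.136.0 - 135.145.143.255)
Total matching entries: 5.

5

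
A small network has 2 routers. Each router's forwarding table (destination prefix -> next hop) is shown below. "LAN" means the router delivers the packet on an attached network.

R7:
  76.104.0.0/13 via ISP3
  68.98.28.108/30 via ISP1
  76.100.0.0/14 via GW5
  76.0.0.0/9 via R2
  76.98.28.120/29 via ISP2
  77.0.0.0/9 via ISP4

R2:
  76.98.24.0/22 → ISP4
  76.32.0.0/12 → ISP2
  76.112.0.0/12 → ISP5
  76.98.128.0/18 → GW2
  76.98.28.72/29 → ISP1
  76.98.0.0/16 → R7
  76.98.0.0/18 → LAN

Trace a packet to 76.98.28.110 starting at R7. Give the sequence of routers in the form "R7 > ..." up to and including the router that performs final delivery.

R7 > R2

At R7: longest match for 76.98.28.110 is 76.0.0.0/9 -> R2
At R2: longest match for 76.98.28.110 is 76.98.0.0/18 -> LAN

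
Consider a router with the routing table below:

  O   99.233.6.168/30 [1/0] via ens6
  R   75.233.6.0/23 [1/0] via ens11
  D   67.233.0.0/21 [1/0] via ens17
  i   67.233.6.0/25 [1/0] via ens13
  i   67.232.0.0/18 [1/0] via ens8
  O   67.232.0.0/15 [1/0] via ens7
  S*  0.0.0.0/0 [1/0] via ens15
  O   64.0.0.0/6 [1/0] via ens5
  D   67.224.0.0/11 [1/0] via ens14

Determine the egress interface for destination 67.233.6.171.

Routes whose prefix contains 67.233.6.171:
  0.0.0.0/0 (default, matches everything) -> ens15
  64.0.0.0/6 (64.0.0.0 - 67.255.255.255) -> ens5
  67.224.0.0/11 (67.224.0.0 - 67.255.255.255) -> ens14
  67.232.0.0/15 (67.232.0.0 - 67.233.255.255) -> ens7
  67.233.0.0/21 (67.233.0.0 - 67.233.7.255) -> ens17
More-specific entries that do NOT match:
  99.233.6.168/30 (99.233.6.168 - 99.233.6.171) does not contain 67.233.6.171
  67.233.6.0/25 (67.233.6.0 - 67.233.6.127) does not contain 67.233.6.171
  75.233.6.0/23 (75.233.6.0 - 75.233.7.255) does not contain 67.233.6.171
Longest matching prefix is /21 -> interface ens17.

ens17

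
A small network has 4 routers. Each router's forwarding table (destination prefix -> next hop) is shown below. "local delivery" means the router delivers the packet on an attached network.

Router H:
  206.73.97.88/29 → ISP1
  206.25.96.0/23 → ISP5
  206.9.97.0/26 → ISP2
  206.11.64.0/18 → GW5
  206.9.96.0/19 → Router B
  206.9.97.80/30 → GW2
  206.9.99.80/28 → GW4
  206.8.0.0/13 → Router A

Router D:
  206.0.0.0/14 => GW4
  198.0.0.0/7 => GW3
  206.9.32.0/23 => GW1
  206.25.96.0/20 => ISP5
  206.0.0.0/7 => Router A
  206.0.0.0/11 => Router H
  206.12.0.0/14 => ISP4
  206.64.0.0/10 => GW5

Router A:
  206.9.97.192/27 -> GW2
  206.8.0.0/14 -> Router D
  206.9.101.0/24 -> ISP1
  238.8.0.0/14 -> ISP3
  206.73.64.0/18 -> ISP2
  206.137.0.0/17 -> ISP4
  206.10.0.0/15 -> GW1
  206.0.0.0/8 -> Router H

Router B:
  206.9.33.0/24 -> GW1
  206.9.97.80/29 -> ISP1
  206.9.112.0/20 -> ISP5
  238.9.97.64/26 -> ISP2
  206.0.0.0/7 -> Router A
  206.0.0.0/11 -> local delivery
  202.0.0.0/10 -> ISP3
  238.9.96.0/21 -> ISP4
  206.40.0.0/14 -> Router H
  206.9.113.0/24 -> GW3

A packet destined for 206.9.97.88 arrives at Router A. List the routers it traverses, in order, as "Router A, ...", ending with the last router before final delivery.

Router A, Router D, Router H, Router B

At Router A: longest match for 206.9.97.88 is 206.8.0.0/14 -> Router D
At Router D: longest match for 206.9.97.88 is 206.0.0.0/11 -> Router H
At Router H: longest match for 206.9.97.88 is 206.9.96.0/19 -> Router B
At Router B: longest match for 206.9.97.88 is 206.0.0.0/11 -> local delivery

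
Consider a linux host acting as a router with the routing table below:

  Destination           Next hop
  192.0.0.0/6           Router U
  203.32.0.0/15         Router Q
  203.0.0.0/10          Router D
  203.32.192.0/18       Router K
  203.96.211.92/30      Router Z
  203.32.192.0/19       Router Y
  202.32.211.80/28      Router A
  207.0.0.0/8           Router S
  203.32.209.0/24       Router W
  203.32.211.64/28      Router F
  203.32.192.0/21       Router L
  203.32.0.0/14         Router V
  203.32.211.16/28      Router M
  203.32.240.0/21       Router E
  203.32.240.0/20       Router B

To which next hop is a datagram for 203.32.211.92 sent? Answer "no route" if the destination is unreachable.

Routes whose prefix contains 203.32.211.92:
  203.0.0.0/10 (203.0.0.0 - 203.63.255.255) -> Router D
  203.32.0.0/14 (203.32.0.0 - 203.35.255.255) -> Router V
  203.32.0.0/15 (203.32.0.0 - 203.33.255.255) -> Router Q
  203.32.192.0/18 (203.32.192.0 - 203.32.255.255) -> Router K
  203.32.192.0/19 (203.32.192.0 - 203.32.223.255) -> Router Y
More-specific entries that do NOT match:
  203.96.211.92/30 (203.96.211.92 - 203.96.211.95) does not contain 203.32.211.92
  202.32.211.80/28 (202.32.211.80 - 202.32.211.95) does not contain 203.32.211.92
  203.32.211.64/28 (203.32.211.64 - 203.32.211.79) does not contain 203.32.211.92
  203.32.211.16/28 (203.32.211.16 - 203.32.211.31) does not contain 203.32.211.92
  203.32.209.0/24 (203.32.209.0 - 203.32.209.255) does not contain 203.32.211.92
  203.32.192.0/21 (203.32.192.0 - 203.32.199.255) does not contain 203.32.211.92
  203.32.240.0/21 (203.32.240.0 - 203.32.247.255) does not contain 203.32.211.92
  203.32.240.0/20 (203.32.240.0 - 203.32.255.255) does not contain 203.32.211.92
Longest matching prefix is /19 -> next hop Router Y.

Router Y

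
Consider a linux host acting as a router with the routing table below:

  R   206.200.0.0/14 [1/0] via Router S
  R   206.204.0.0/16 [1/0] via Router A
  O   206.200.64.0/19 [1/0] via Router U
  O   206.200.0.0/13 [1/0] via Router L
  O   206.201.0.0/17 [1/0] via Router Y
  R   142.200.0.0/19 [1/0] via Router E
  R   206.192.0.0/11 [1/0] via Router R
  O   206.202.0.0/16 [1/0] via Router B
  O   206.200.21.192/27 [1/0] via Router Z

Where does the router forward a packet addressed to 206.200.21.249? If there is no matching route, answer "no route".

Router S

Routes whose prefix contains 206.200.21.249:
  206.192.0.0/11 (206.192.0.0 - 206.223.255.255) -> Router R
  206.200.0.0/13 (206.200.0.0 - 206.207.255.255) -> Router L
  206.200.0.0/14 (206.200.0.0 - 206.203.255.255) -> Router S
More-specific entries that do NOT match:
  206.200.21.192/27 (206.200.21.192 - 206.200.21.223) does not contain 206.200.21.249
  206.200.64.0/19 (206.200.64.0 - 206.200.95.255) does not contain 206.200.21.249
  142.200.0.0/19 (142.200.0.0 - 142.200.31.255) does not contain 206.200.21.249
  206.201.0.0/17 (206.201.0.0 - 206.201.127.255) does not contain 206.200.21.249
  206.204.0.0/16 (206.204.0.0 - 206.204.255.255) does not contain 206.200.21.249
  206.202.0.0/16 (206.202.0.0 - 206.202.255.255) does not contain 206.200.21.249
Longest matching prefix is /14 -> next hop Router S.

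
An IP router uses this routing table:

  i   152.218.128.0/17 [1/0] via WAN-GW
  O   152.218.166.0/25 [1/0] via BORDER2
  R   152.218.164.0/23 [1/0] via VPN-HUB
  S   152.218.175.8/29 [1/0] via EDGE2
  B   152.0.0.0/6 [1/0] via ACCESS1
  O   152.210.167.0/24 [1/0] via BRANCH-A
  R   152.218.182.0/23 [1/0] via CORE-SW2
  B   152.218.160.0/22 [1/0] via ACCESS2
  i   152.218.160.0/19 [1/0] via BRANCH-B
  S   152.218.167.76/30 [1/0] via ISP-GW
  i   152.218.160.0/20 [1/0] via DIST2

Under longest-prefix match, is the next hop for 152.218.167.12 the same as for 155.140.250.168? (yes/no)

152.218.167.12: longest match 152.218.160.0/20 -> DIST2
155.140.250.168: longest match 152.0.0.0/6 -> ACCESS1

no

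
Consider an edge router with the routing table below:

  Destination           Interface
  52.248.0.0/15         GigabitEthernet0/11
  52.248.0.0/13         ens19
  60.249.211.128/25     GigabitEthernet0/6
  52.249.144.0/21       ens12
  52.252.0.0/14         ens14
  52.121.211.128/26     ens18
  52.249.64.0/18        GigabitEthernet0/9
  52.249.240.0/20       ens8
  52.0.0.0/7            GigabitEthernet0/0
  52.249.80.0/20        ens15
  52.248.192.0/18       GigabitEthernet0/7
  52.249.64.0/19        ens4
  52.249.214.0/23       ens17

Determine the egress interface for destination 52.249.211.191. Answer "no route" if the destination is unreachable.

Routes whose prefix contains 52.249.211.191:
  52.0.0.0/7 (52.0.0.0 - 53.255.255.255) -> GigabitEthernet0/0
  52.248.0.0/13 (52.248.0.0 - 52.255.255.255) -> ens19
  52.248.0.0/15 (52.248.0.0 - 52.249.255.255) -> GigabitEthernet0/11
More-specific entries that do NOT match:
  52.121.211.128/26 (52.121.211.128 - 52.121.211.191) does not contain 52.249.211.191
  60.249.211.128/25 (60.249.211.128 - 60.249.211.255) does not contain 52.249.211.191
  52.249.214.0/23 (52.249.214.0 - 52.249.215.255) does not contain 52.249.211.191
  52.249.144.0/21 (52.249.144.0 - 52.249.151.255) does not contain 52.249.211.191
  52.249.240.0/20 (52.249.240.0 - 52.249.255.255) does not contain 52.249.211.191
  52.249.80.0/20 (52.249.80.0 - 52.249.95.255) does not contain 52.249.211.191
  52.249.64.0/19 (52.249.64.0 - 52.249.95.255) does not contain 52.249.211.191
  52.249.64.0/18 (52.249.64.0 - 52.249.127.255) does not contain 52.249.211.191
  52.248.192.0/18 (52.248.192.0 - 52.248.255.255) does not contain 52.249.211.191
Longest matching prefix is /15 -> interface GigabitEthernet0/11.

GigabitEthernet0/11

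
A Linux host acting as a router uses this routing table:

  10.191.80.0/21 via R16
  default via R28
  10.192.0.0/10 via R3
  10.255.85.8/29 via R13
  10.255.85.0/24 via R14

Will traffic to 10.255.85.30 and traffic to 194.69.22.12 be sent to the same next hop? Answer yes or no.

no

10.255.85.30: longest match 10.255.85.0/24 -> R14
194.69.22.12: longest match 0.0.0.0/0 -> R28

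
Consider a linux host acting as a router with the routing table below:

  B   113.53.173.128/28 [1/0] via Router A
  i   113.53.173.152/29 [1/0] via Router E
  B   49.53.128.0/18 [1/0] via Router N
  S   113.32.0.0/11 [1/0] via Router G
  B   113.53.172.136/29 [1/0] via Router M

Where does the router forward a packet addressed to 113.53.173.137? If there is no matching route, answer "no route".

Router A

Routes whose prefix contains 113.53.173.137:
  113.32.0.0/11 (113.32.0.0 - 113.63.255.255) -> Router G
  113.53.173.128/28 (113.53.173.128 - 113.53.173.143) -> Router A
More-specific entries that do NOT match:
  113.53.173.152/29 (113.53.173.152 - 113.53.173.159) does not contain 113.53.173.137
  113.53.172.136/29 (113.53.172.136 - 113.53.172.143) does not contain 113.53.173.137
Longest matching prefix is /28 -> next hop Router A.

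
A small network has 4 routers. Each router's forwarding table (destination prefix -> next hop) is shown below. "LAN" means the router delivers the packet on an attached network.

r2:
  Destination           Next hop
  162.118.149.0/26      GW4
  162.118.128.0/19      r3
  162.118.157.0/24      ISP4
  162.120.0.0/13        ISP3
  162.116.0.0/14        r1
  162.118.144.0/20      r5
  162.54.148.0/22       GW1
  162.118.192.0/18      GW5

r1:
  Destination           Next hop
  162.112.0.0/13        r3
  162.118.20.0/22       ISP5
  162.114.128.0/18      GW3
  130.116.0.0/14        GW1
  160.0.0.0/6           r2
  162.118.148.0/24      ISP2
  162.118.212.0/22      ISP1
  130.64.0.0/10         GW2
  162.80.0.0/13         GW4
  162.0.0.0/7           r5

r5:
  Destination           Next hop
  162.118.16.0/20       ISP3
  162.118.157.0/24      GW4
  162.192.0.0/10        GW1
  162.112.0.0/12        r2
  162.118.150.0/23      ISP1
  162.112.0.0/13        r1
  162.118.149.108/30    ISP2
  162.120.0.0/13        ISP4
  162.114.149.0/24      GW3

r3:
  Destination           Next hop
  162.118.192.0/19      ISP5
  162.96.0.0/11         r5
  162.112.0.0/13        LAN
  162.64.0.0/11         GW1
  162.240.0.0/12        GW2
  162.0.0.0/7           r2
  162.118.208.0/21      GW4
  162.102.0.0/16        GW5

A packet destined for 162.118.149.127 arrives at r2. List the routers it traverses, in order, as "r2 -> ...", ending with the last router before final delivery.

At r2: longest match for 162.118.149.127 is 162.118.144.0/20 -> r5
At r5: longest match for 162.118.149.127 is 162.112.0.0/13 -> r1
At r1: longest match for 162.118.149.127 is 162.112.0.0/13 -> r3
At r3: longest match for 162.118.149.127 is 162.112.0.0/13 -> LAN

r2 -> r5 -> r1 -> r3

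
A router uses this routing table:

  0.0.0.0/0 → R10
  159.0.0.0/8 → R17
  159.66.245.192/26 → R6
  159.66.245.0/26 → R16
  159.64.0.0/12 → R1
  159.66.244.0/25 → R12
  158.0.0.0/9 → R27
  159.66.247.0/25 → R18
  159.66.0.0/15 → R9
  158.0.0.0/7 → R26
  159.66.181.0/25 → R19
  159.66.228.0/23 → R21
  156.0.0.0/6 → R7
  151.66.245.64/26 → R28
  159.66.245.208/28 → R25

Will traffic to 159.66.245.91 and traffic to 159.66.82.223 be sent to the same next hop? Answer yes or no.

159.66.245.91: longest match 159.66.0.0/15 -> R9
159.66.82.223: longest match 159.66.0.0/15 -> R9

yes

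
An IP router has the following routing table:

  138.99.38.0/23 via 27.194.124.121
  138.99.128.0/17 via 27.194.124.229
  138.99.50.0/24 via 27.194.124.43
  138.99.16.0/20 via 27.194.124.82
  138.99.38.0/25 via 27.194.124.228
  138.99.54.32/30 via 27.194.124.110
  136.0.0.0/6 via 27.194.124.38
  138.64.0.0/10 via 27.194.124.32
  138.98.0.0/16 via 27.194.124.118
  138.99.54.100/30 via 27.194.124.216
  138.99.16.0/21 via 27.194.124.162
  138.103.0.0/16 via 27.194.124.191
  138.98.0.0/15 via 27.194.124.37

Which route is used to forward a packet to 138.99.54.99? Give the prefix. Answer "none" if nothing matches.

138.98.0.0/15

Entries matching 138.99.54.99:
  136.0.0.0/6 (136.0.0.0 - 139.255.255.255)
  138.64.0.0/10 (138.64.0.0 - 138.127.255.255)
  138.98.0.0/15 (138.98.0.0 - 138.99.255.255)
Most specific is 138.98.0.0/15.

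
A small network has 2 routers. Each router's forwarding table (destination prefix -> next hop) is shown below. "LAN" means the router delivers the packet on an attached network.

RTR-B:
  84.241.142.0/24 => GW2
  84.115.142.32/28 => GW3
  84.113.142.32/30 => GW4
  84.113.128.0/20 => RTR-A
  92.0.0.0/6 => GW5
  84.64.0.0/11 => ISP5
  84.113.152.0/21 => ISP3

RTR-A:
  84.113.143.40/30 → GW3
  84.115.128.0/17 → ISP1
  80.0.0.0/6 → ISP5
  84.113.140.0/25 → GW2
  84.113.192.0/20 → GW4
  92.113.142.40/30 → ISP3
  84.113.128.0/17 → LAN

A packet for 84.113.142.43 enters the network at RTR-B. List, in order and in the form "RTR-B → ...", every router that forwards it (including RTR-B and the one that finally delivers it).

RTR-B → RTR-A

At RTR-B: longest match for 84.113.142.43 is 84.113.128.0/20 -> RTR-A
At RTR-A: longest match for 84.113.142.43 is 84.113.128.0/17 -> LAN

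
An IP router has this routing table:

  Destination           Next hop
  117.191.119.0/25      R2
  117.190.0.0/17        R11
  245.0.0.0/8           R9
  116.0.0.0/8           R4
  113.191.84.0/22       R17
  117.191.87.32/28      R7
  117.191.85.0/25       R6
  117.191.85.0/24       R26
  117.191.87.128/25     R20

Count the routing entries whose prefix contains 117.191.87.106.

0

No listed prefix contains 117.191.87.106.
Total matching entries: 0.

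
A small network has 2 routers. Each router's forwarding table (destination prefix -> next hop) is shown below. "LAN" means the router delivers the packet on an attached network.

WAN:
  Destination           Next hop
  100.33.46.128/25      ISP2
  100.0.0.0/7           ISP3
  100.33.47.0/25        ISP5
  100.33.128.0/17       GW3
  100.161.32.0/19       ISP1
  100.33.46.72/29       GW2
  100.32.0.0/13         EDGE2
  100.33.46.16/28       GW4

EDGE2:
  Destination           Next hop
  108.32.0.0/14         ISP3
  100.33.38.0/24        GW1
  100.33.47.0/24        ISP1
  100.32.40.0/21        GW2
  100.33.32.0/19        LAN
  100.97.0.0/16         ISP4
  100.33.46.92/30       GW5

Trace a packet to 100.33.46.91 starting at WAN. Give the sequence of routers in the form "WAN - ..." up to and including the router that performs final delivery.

At WAN: longest match for 100.33.46.91 is 100.32.0.0/13 -> EDGE2
At EDGE2: longest match for 100.33.46.91 is 100.33.32.0/19 -> LAN

WAN - EDGE2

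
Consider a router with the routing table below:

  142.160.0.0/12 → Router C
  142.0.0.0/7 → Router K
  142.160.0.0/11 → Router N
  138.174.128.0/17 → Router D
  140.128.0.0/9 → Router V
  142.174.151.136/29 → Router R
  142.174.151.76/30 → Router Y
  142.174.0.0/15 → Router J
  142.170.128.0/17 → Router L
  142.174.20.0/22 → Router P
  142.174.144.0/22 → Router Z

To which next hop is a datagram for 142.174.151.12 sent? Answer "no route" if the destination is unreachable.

Router J

Routes whose prefix contains 142.174.151.12:
  142.0.0.0/7 (142.0.0.0 - 143.255.255.255) -> Router K
  142.160.0.0/11 (142.160.0.0 - 142.191.255.255) -> Router N
  142.160.0.0/12 (142.160.0.0 - 142.175.255.255) -> Router C
  142.174.0.0/15 (142.174.0.0 - 142.175.255.255) -> Router J
More-specific entries that do NOT match:
  142.174.151.76/30 (142.174.151.76 - 142.174.151.79) does not contain 142.174.151.12
  142.174.151.136/29 (142.174.151.136 - 142.174.151.143) does not contain 142.174.151.12
  142.174.20.0/22 (142.174.20.0 - 142.174.23.255) does not contain 142.174.151.12
  142.174.144.0/22 (142.174.144.0 - 142.174.147.255) does not contain 142.174.151.12
  138.174.128.0/17 (138.174.128.0 - 138.174.255.255) does not contain 142.174.151.12
  142.170.128.0/17 (142.170.128.0 - 142.170.255.255) does not contain 142.174.151.12
Longest matching prefix is /15 -> next hop Router J.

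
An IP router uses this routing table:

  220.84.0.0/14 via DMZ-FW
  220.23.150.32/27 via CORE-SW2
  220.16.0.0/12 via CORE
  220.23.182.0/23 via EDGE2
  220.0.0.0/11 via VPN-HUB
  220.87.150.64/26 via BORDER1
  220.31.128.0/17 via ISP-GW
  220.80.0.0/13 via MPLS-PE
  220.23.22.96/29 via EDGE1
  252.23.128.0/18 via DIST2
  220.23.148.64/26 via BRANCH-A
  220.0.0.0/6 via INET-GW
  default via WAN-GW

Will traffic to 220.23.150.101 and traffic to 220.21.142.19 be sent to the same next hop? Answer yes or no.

yes

220.23.150.101: longest match 220.16.0.0/12 -> CORE
220.21.142.19: longest match 220.16.0.0/12 -> CORE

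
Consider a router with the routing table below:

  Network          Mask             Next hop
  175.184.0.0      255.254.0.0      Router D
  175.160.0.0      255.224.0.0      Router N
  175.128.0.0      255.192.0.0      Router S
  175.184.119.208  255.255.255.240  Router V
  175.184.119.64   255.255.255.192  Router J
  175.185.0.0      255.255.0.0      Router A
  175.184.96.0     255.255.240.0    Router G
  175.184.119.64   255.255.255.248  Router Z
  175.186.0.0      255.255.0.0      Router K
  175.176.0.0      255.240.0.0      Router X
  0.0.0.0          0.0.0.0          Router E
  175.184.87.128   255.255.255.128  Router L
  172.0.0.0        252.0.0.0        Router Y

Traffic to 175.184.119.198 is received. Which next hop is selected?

Router D

Routes whose prefix contains 175.184.119.198:
  0.0.0.0/0 (default, matches everything) -> Router E
  172.0.0.0/6 (172.0.0.0 - 175.255.255.255) -> Router Y
  175.128.0.0/10 (175.128.0.0 - 175.191.255.255) -> Router S
  175.160.0.0/11 (175.160.0.0 - 175.191.255.255) -> Router N
  175.176.0.0/12 (175.176.0.0 - 175.191.255.255) -> Router X
  175.184.0.0/15 (175.184.0.0 - 175.185.255.255) -> Router D
More-specific entries that do NOT match:
  175.184.119.64/29 (175.184.119.64 - 175.184.119.71) does not contain 175.184.119.198
  175.184.119.208/28 (175.184.119.208 - 175.184.119.223) does not contain 175.184.119.198
  175.184.119.64/26 (175.184.119.64 - 175.184.119.127) does not contain 175.184.119.198
  175.184.87.128/25 (175.184.87.128 - 175.184.87.255) does not contain 175.184.119.198
  175.184.96.0/20 (175.184.96.0 - 175.184.111.255) does not contain 175.184.119.198
  175.185.0.0/16 (175.185.0.0 - 175.185.255.255) does not contain 175.184.119.198
  175.186.0.0/16 (175.186.0.0 - 175.186.255.255) does not contain 175.184.119.198
Longest matching prefix is /15 -> next hop Router D.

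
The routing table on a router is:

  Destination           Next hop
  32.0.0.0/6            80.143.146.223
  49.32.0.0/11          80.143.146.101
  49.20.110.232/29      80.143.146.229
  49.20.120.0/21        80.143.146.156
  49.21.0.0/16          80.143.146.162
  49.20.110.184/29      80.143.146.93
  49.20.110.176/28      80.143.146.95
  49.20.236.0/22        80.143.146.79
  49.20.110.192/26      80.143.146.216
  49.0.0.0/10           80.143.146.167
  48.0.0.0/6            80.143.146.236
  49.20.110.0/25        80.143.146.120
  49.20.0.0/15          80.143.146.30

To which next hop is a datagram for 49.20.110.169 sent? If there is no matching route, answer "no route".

Routes whose prefix contains 49.20.110.169:
  48.0.0.0/6 (48.0.0.0 - 51.255.255.255) -> 80.143.146.236
  49.0.0.0/10 (49.0.0.0 - 49.63.255.255) -> 80.143.146.167
  49.20.0.0/15 (49.20.0.0 - 49.21.255.255) -> 80.143.146.30
More-specific entries that do NOT match:
  49.20.110.232/29 (49.20.110.232 - 49.20.110.239) does not contain 49.20.110.169
  49.20.110.184/29 (49.20.110.184 - 49.20.110.191) does not contain 49.20.110.169
  49.20.110.176/28 (49.20.110.176 - 49.20.110.191) does not contain 49.20.110.169
  49.20.110.192/26 (49.20.110.192 - 49.20.110.255) does not contain 49.20.110.169
  49.20.110.0/25 (49.20.110.0 - 49.20.110.127) does not contain 49.20.110.169
  49.20.236.0/22 (49.20.236.0 - 49.20.239.255) does not contain 49.20.110.169
  49.20.120.0/21 (49.20.120.0 - 49.20.127.255) does not contain 49.20.110.169
  49.21.0.0/16 (49.21.0.0 - 49.21.255.255) does not contain 49.20.110.169
Longest matching prefix is /15 -> next hop 80.143.146.30.

80.143.146.30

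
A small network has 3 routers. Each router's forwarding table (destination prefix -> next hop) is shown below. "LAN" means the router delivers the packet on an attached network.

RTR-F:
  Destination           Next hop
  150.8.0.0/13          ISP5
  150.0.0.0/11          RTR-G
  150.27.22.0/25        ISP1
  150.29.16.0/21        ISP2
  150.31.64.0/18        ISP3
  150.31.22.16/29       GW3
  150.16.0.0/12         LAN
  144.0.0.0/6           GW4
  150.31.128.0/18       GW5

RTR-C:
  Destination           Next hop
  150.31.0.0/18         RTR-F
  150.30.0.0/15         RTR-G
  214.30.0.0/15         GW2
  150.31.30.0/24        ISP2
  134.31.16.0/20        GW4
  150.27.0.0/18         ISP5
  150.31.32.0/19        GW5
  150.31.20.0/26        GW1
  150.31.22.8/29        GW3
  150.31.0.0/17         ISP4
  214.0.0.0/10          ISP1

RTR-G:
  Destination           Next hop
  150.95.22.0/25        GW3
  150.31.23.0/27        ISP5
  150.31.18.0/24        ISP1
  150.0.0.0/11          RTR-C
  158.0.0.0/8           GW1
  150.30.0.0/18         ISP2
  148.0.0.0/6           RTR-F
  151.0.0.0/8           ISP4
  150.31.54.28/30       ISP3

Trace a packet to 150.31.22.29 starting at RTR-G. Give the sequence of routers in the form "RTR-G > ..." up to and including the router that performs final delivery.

At RTR-G: longest match for 150.31.22.29 is 150.0.0.0/11 -> RTR-C
At RTR-C: longest match for 150.31.22.29 is 150.31.0.0/18 -> RTR-F
At RTR-F: longest match for 150.31.22.29 is 150.16.0.0/12 -> LAN

RTR-G > RTR-C > RTR-F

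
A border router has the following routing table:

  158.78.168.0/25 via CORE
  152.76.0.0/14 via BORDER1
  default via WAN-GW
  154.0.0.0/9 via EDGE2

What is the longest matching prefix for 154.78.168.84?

154.0.0.0/9

Entries matching 154.78.168.84:
  0.0.0.0/0 (default, matches everything)
  154.0.0.0/9 (154.0.0.0 - 154.127.255.255)
Most specific is 154.0.0.0/9.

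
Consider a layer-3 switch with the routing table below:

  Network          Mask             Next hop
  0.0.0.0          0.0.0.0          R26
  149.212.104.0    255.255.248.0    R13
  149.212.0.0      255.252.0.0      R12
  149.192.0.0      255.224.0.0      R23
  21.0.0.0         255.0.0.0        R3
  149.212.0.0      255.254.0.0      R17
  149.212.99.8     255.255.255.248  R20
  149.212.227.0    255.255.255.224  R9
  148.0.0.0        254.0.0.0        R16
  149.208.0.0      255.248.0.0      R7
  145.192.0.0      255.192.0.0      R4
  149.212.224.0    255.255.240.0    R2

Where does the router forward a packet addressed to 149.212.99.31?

Routes whose prefix contains 149.212.99.31:
  0.0.0.0/0 (default, matches everything) -> R26
  148.0.0.0/7 (148.0.0.0 - 149.255.255.255) -> R16
  149.192.0.0/11 (149.192.0.0 - 149.223.255.255) -> R23
  149.208.0.0/13 (149.208.0.0 - 149.215.255.255) -> R7
  149.212.0.0/14 (149.212.0.0 - 149.215.255.255) -> R12
  149.212.0.0/15 (149.212.0.0 - 149.213.255.255) -> R17
More-specific entries that do NOT match:
  149.212.99.8/29 (149.212.99.8 - 149.212.99.15) does not contain 149.212.99.31
  149.212.227.0/27 (149.212.227.0 - 149.212.227.31) does not contain 149.212.99.31
  149.212.104.0/21 (149.212.104.0 - 149.212.111.255) does not contain 149.212.99.31
  149.212.224.0/20 (149.212.224.0 - 149.212.239.255) does not contain 149.212.99.31
Longest matching prefix is /15 -> next hop R17.

R17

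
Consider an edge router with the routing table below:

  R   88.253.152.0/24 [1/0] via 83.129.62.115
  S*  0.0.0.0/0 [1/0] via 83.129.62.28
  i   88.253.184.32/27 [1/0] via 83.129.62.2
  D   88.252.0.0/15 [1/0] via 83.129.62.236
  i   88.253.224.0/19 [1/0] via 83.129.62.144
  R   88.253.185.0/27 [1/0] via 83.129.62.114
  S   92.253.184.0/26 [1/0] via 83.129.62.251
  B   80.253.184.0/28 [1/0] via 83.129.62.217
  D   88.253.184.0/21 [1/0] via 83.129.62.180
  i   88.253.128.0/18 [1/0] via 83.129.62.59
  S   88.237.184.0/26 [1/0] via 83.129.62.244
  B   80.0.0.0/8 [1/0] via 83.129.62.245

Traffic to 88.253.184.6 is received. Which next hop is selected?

Routes whose prefix contains 88.253.184.6:
  0.0.0.0/0 (default, matches everything) -> 83.129.62.28
  88.252.0.0/15 (88.252.0.0 - 88.253.255.255) -> 83.129.62.236
  88.253.128.0/18 (88.253.128.0 - 88.253.191.255) -> 83.129.62.59
  88.253.184.0/21 (88.253.184.0 - 88.253.191.255) -> 83.129.62.180
More-specific entries that do NOT match:
  80.253.184.0/28 (80.253.184.0 - 80.253.184.15) does not contain 88.253.184.6
  88.253.184.32/27 (88.253.184.32 - 88.253.184.63) does not contain 88.253.184.6
  88.253.185.0/27 (88.253.185.0 - 88.253.185.31) does not contain 88.253.184.6
  92.253.184.0/26 (92.253.184.0 - 92.253.184.63) does not contain 88.253.184.6
  88.237.184.0/26 (88.237.184.0 - 88.237.184.63) does not contain 88.253.184.6
  88.253.152.0/24 (88.253.152.0 - 88.253.152.255) does not contain 88.253.184.6
Longest matching prefix is /21 -> next hop 83.129.62.180.

83.129.62.180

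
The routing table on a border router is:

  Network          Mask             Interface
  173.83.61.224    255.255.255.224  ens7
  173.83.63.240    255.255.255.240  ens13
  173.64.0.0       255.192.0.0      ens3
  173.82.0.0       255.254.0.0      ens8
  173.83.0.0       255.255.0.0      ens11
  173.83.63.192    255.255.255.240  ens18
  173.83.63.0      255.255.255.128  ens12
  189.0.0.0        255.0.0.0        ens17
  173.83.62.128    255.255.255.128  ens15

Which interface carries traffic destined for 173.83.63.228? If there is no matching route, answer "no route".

ens11

Routes whose prefix contains 173.83.63.228:
  173.64.0.0/10 (173.64.0.0 - 173.127.255.255) -> ens3
  173.82.0.0/15 (173.82.0.0 - 173.83.255.255) -> ens8
  173.83.0.0/16 (173.83.0.0 - 173.83.255.255) -> ens11
More-specific entries that do NOT match:
  173.83.63.240/28 (173.83.63.240 - 173.83.63.255) does not contain 173.83.63.228
  173.83.63.192/28 (173.83.63.192 - 173.83.63.207) does not contain 173.83.63.228
  173.83.61.224/27 (173.83.61.224 - 173.83.61.255) does not contain 173.83.63.228
  173.83.63.0/25 (173.83.63.0 - 173.83.63.127) does not contain 173.83.63.228
  173.83.62.128/25 (173.83.62.128 - 173.83.62.255) does not contain 173.83.63.228
Longest matching prefix is /16 -> interface ens11.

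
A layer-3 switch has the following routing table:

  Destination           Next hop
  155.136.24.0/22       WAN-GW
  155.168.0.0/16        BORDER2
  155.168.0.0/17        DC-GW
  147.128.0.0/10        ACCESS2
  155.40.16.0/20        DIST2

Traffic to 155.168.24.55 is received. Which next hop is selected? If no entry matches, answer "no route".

Routes whose prefix contains 155.168.24.55:
  155.168.0.0/16 (155.168.0.0 - 155.168.255.255) -> BORDER2
  155.168.0.0/17 (155.168.0.0 - 155.168.127.255) -> DC-GW
More-specific entries that do NOT match:
  155.136.24.0/22 (155.136.24.0 - 155.136.27.255) does not contain 155.168.24.55
  155.40.16.0/20 (155.40.16.0 - 155.40.31.255) does not contain 155.168.24.55
Longest matching prefix is /17 -> next hop DC-GW.

DC-GW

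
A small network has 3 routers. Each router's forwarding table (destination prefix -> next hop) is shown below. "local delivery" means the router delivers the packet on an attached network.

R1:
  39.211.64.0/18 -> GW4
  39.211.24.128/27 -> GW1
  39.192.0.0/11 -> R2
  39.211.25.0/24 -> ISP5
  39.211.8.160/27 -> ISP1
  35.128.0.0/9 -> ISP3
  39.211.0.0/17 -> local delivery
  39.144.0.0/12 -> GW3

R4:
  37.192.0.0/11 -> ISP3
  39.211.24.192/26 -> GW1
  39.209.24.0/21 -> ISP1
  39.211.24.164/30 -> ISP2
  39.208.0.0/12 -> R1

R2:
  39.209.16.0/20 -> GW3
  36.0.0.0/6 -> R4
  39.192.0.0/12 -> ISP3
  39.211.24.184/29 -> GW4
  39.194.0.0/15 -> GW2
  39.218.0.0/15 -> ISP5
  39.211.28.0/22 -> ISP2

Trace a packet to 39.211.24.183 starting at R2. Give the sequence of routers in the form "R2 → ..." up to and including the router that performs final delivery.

R2 → R4 → R1

At R2: longest match for 39.211.24.183 is 36.0.0.0/6 -> R4
At R4: longest match for 39.211.24.183 is 39.208.0.0/12 -> R1
At R1: longest match for 39.211.24.183 is 39.211.0.0/17 -> local delivery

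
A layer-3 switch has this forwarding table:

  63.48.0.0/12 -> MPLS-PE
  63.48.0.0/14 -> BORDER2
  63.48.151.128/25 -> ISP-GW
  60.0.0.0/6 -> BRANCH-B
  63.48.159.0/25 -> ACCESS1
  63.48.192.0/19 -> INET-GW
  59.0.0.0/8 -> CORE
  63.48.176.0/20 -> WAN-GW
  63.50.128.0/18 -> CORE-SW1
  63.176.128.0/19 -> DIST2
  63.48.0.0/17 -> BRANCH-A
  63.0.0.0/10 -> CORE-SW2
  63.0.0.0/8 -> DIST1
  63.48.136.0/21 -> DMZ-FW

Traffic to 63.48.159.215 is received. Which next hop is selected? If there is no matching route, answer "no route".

BORDER2

Routes whose prefix contains 63.48.159.215:
  60.0.0.0/6 (60.0.0.0 - 63.255.255.255) -> BRANCH-B
  63.0.0.0/8 (63.0.0.0 - 63.255.255.255) -> DIST1
  63.0.0.0/10 (63.0.0.0 - 63.63.255.255) -> CORE-SW2
  63.48.0.0/12 (63.48.0.0 - 63.63.255.255) -> MPLS-PE
  63.48.0.0/14 (63.48.0.0 - 63.51.255.255) -> BORDER2
More-specific entries that do NOT match:
  63.48.151.128/25 (63.48.151.128 - 63.48.151.255) does not contain 63.48.159.215
  63.48.159.0/25 (63.48.159.0 - 63.48.159.127) does not contain 63.48.159.215
  63.48.136.0/21 (63.48.136.0 - 63.48.143.255) does not contain 63.48.159.215
  63.48.176.0/20 (63.48.176.0 - 63.48.191.255) does not contain 63.48.159.215
  63.48.192.0/19 (63.48.192.0 - 63.48.223.255) does not contain 63.48.159.215
  63.176.128.0/19 (63.176.128.0 - 63.176.159.255) does not contain 63.48.159.215
  63.50.128.0/18 (63.50.128.0 - 63.50.191.255) does not contain 63.48.159.215
  63.48.0.0/17 (63.48.0.0 - 63.48.127.255) does not contain 63.48.159.215
Longest matching prefix is /14 -> next hop BORDER2.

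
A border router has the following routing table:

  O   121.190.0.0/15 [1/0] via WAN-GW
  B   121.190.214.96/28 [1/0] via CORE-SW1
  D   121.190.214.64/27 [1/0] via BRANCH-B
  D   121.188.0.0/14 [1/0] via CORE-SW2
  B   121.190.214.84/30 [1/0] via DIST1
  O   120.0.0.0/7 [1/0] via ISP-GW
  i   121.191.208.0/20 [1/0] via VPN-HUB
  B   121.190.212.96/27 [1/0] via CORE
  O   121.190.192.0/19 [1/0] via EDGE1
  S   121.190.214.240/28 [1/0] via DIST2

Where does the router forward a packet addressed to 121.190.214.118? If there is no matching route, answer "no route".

EDGE1

Routes whose prefix contains 121.190.214.118:
  120.0.0.0/7 (120.0.0.0 - 121.255.255.255) -> ISP-GW
  121.188.0.0/14 (121.188.0.0 - 121.191.255.255) -> CORE-SW2
  121.190.0.0/15 (121.190.0.0 - 121.191.255.255) -> WAN-GW
  121.190.192.0/19 (121.190.192.0 - 121.190.223.255) -> EDGE1
More-specific entries that do NOT match:
  121.190.214.84/30 (121.190.214.84 - 121.190.214.87) does not contain 121.190.214.118
  121.190.214.96/28 (121.190.214.96 - 121.190.214.111) does not contain 121.190.214.118
  121.190.214.240/28 (121.190.214.240 - 121.190.214.255) does not contain 121.190.214.118
  121.190.214.64/27 (121.190.214.64 - 121.190.214.95) does not contain 121.190.214.118
  121.190.212.96/27 (121.190.212.96 - 121.190.212.127) does not contain 121.190.214.118
  121.191.208.0/20 (121.191.208.0 - 121.191.223.255) does not contain 121.190.214.118
Longest matching prefix is /19 -> next hop EDGE1.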